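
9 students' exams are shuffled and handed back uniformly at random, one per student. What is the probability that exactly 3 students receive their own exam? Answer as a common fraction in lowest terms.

53/864

Choose which 3 of the 9 are fixed: C(9,3) = 84 ways.
The remaining 6 must have no fixed point: D(6) = 265.
P = 84·265/362880 = 53/864.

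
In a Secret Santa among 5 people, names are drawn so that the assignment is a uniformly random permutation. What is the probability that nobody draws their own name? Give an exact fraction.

This is the derangement probability: permutations of 5 with no fixed point.
D(5) = 5! · (1 − 1/1! + 1/2! − ··· + (−1)^5/5!) = 44.
P = 44/120 = 11/30.

11/30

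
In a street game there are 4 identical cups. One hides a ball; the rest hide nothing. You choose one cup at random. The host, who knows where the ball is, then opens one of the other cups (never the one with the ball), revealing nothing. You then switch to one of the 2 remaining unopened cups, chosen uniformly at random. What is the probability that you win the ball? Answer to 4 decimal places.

Your original cup holds the ball with probability 1/4, so the other 3 collectively hold it with probability 3/4.
The host can always find an empty cup to open, so this doesn't change that 3/4; it is now spread over the 2 remaining unopened cups.
P(win by switching) = (3/4) · (1/2) = 3/8 ≈ 0.3750.

0.3750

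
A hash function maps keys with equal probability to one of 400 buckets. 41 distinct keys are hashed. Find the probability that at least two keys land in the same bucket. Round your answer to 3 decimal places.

It's easier to compute the probability that all 41 are distinct.
P(all distinct) = 400/400 · 399/400 · ··· · 360/400 ≈ 0.120.
So the probability of at least one match is 1 − 0.120 = 0.880.

0.880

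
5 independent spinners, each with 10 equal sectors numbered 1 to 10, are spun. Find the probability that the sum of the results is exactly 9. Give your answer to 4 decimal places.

0.0007

There are 10^5 = 100000 equally likely outcomes.
The number of ordered 5-tuples from {1,…,10} summing to 9 is 70.
P(sum = 9) = 70/100000 = 7/10000 ≈ 0.0007.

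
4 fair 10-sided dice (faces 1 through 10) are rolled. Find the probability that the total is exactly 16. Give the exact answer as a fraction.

83/2000

There are 10^4 = 10000 equally likely outcomes.
The number of ordered 4-tuples from {1,…,10} summing to 16 is 415.
P(sum = 16) = 415/10000 = 83/2000.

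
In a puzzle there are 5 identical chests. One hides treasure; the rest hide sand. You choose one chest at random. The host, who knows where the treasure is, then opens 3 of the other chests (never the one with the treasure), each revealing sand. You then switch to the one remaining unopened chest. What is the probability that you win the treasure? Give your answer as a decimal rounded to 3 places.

Your original chest holds the treasure with probability 1/5, so the other 4 collectively hold it with probability 4/5.
The host can always find 3 empty chests to open, so the reveals don't change that 4/5; it is now spread over the 1 remaining unopened chest.
P(win by switching) = (4/5) · (1/1) = 4/5 ≈ 0.800.

0.800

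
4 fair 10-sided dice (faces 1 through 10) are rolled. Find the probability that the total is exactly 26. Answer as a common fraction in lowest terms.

There are 10^4 = 10000 equally likely outcomes.
The number of ordered 4-tuples from {1,…,10} summing to 26 is 540.
P(sum = 26) = 540/10000 = 27/500.

27/500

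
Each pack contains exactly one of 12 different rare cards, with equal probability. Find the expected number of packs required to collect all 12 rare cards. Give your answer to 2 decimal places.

37.24

After i distinct types are collected, each trial gives a new one with probability (12−i)/12, so the expected wait for the next new type is 12/(12−i).
E = 12/12 + 12/11 + 12/10 + 12/9 + 12/8 + 12/7 + 12/6 + 12/5 + 12/4 + 12/3 + 12/2 + 12/1 = 86021/2310 ≈ 37.24.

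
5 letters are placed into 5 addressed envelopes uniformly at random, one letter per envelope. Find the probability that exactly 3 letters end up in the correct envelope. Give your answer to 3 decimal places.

Choose which 3 of the 5 are fixed: C(5,3) = 10 ways.
The remaining 2 must have no fixed point: D(2) = 1.
P = 10·1/120 = 1/12 ≈ 0.083.

0.083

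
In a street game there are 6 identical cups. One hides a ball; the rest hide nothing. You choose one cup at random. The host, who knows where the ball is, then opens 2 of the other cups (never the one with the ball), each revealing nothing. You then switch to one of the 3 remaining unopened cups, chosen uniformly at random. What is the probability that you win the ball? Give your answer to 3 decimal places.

0.278

Your original cup holds the ball with probability 1/6, so the other 5 collectively hold it with probability 5/6.
The host can always find 2 empty cups to open, so the reveals don't change that 5/6; it is now spread over the 3 remaining unopened cups.
P(win by switching) = (5/6) · (1/3) = 5/18 ≈ 0.278.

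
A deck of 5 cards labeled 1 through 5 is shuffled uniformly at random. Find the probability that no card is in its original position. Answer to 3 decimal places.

0.367

This is the derangement probability: permutations of 5 with no fixed point.
D(5) = 5! · (1 − 1/1! + 1/2! − ··· + (−1)^5/5!) = 44.
P = 44/120 = 11/30 ≈ 0.367.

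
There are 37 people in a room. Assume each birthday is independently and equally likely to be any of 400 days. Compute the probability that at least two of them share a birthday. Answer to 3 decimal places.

0.821

It's easier to compute the probability that all 37 are distinct.
P(all distinct) = 400/400 · 399/400 · ··· · 364/400 ≈ 0.179.
So the probability of at least one match is 1 − 0.179 = 0.821.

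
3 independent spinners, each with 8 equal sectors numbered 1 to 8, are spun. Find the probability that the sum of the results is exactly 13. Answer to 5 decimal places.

0.09375

There are 8^3 = 512 equally likely outcomes.
The number of ordered 3-tuples from {1,…,8} summing to 13 is 48.
P(sum = 13) = 48/512 = 3/32 ≈ 0.09375.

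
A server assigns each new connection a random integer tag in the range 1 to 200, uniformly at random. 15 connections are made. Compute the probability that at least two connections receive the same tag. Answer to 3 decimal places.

It's easier to compute the probability that all 15 are distinct.
P(all distinct) = 200/200 · 199/200 · ··· · 186/200 ≈ 0.584.
So the probability of at least one match is 1 − 0.584 = 0.416.

0.416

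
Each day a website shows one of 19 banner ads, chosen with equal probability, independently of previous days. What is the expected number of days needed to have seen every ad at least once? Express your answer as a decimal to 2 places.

67.41

After i distinct types are collected, each trial gives a new one with probability (19−i)/19, so the expected wait for the next new type is 19/(19−i).
E = 19/19 + 19/18 + 19/17 + 19/16 + 19/15 + 19/14 + 19/13 + 19/12 + 19/11 + 19/10 + 19/9 + 19/8 + 19/7 + 19/6 + 19/5 + 19/4 + 19/3 + 19/2 + 19/1 = 275295799/4084080 ≈ 67.41.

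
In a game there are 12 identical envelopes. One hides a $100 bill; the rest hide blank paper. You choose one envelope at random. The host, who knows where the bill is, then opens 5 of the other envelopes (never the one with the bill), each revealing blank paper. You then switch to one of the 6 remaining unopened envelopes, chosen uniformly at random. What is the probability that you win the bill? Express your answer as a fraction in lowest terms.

11/72

Your original envelope holds the bill with probability 1/12, so the other 11 collectively hold it with probability 11/12.
The host can always find 5 empty envelopes to open, so the reveals don't change that 11/12; it is now spread over the 6 remaining unopened envelopes.
P(win by switching) = (11/12) · (1/6) = 11/72.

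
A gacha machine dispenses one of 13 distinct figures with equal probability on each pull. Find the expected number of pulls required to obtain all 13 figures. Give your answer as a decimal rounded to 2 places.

After i distinct types are collected, each trial gives a new one with probability (13−i)/13, so the expected wait for the next new type is 13/(13−i).
E = 13/13 + 13/12 + 13/11 + 13/10 + 13/9 + 13/8 + 13/7 + 13/6 + 13/5 + 13/4 + 13/3 + 13/2 + 13/1 = 1145993/27720 ≈ 41.34.

41.34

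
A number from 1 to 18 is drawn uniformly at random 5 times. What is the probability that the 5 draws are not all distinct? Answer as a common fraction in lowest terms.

997/2187

P(all 5 different) = 18/18 · 17/18 · ··· · 14/18 = 1190/2187.
P(at least two equal) = 1 − 1190/2187 = 997/2187.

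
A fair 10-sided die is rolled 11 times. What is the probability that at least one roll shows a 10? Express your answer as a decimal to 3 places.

0.686

P(no roll shows a 10) = (9/10)^11 ≈ 0.314.
P(at least one) = 1 − 0.314 = 0.686.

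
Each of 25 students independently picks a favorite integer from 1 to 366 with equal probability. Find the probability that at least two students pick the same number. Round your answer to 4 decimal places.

It's easier to compute the probability that all 25 are distinct.
P(all distinct) = 366/366 · 365/366 · ··· · 342/366 ≈ 0.4323.
So the probability of at least one match is 1 − 0.4323 = 0.5677.

0.5677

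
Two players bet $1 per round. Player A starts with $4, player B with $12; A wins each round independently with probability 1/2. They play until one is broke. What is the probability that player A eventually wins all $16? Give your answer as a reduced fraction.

With a fair step, P(i) = ½P(i−1) + ½P(i+1) with P(0)=0, P(16)=1 has the linear solution P(i) = i/16.
P(4) = 4/16 = 1/4.

1/4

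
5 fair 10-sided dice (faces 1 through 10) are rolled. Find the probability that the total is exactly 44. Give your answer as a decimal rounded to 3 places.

There are 10^5 = 100000 equally likely outcomes.
The number of ordered 5-tuples from {1,…,10} summing to 44 is 210.
P(sum = 44) = 210/100000 = 21/10000 ≈ 0.002.

0.002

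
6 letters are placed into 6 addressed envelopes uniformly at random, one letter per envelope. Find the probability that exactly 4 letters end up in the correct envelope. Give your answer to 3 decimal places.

Choose which 4 of the 6 are fixed: C(6,4) = 15 ways.
The remaining 2 must have no fixed point: D(2) = 1.
P = 15·1/720 = 1/48 ≈ 0.021.

0.021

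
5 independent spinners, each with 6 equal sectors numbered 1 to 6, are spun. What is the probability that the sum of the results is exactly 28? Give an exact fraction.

There are 6^5 = 7776 equally likely outcomes.
The number of ordered 5-tuples from {1,…,6} summing to 28 is 15.
P(sum = 28) = 15/7776 = 5/2592.

5/2592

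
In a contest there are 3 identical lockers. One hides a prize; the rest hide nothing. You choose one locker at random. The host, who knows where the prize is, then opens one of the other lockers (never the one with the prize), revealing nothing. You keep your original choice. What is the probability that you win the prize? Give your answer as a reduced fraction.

1/3

The host can always open an empty locker regardless of your choice, so this gives no information about your original locker.
P(win by staying) = 1/3.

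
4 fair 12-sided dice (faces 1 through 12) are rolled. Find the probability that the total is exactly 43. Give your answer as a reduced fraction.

7/2592

There are 12^4 = 20736 equally likely outcomes.
The number of ordered 4-tuples from {1,…,12} summing to 43 is 56.
P(sum = 43) = 56/20736 = 7/2592.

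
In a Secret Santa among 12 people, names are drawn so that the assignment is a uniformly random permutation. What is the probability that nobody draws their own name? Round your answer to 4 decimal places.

This is the derangement probability: permutations of 12 with no fixed point.
D(12) = 12! · (1 − 1/1! + 1/2! − ··· + (−1)^12/12!) = 176214841.
P = 176214841/479001600 = 16019531/43545600 ≈ 0.3679.

0.3679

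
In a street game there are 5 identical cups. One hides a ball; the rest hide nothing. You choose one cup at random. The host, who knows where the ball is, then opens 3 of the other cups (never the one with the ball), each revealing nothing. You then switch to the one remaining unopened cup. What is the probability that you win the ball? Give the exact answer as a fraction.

4/5

Your original cup holds the ball with probability 1/5, so the other 4 collectively hold it with probability 4/5.
The host can always find 3 empty cups to open, so the reveals don't change that 4/5; it is now spread over the 1 remaining unopened cup.
P(win by switching) = (4/5) · (1/1) = 4/5.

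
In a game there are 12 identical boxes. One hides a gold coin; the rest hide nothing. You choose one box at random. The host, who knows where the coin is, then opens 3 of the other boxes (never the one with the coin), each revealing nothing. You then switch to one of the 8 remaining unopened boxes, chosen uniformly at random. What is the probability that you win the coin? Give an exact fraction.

11/96

Your original box holds the coin with probability 1/12, so the other 11 collectively hold it with probability 11/12.
The host can always find 3 empty boxes to open, so the reveals don't change that 11/12; it is now spread over the 8 remaining unopened boxes.
P(win by switching) = (11/12) · (1/8) = 11/96.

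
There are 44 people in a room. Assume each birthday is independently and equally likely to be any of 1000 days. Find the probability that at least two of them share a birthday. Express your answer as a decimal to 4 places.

It's easier to compute the probability that all 44 are distinct.
P(all distinct) = 1000/1000 · 999/1000 · ··· · 957/1000 ≈ 0.3829.
So the probability of at least one match is 1 − 0.3829 = 0.6171.

0.6171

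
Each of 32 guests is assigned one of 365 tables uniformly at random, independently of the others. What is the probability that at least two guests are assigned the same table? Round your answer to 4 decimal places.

0.7533

It's easier to compute the probability that all 32 are distinct.
P(all distinct) = 365/365 · 364/365 · ··· · 334/365 ≈ 0.2467.
So the probability of at least one match is 1 − 0.2467 = 0.7533.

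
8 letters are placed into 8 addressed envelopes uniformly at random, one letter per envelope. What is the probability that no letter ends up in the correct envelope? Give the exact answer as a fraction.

This is the derangement probability: permutations of 8 with no fixed point.
D(8) = 8! · (1 − 1/1! + 1/2! − ··· + (−1)^8/8!) = 14833.
P = 14833/40320 = 2119/5760.

2119/5760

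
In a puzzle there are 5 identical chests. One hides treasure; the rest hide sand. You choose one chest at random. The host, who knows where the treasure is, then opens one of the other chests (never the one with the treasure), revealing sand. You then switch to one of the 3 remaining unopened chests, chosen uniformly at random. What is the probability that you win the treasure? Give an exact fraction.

Your original chest holds the treasure with probability 1/5, so the other 4 collectively hold it with probability 4/5.
The host can always find an empty chest to open, so this doesn't change that 4/5; it is now spread over the 3 remaining unopened chests.
P(win by switching) = (4/5) · (1/3) = 4/15.

4/15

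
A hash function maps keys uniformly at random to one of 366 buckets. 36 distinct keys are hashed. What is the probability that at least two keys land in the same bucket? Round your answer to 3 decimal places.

0.831

It's easier to compute the probability that all 36 are distinct.
P(all distinct) = 366/366 · 365/366 · ··· · 331/366 ≈ 0.169.
So the probability of at least one match is 1 − 0.169 = 0.831.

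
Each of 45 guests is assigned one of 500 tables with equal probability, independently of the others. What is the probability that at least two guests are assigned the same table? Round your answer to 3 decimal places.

It's easier to compute the probability that all 45 are distinct.
P(all distinct) = 500/500 · 499/500 · ··· · 456/500 ≈ 0.130.
So the probability of at least one match is 1 − 0.130 = 0.870.

0.870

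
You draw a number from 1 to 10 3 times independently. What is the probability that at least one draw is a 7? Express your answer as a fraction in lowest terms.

271/1000

P(no draw is a 7) = (9/10)^3 = 729/1000.
P(at least one) = 1 − 729/1000 = 271/1000.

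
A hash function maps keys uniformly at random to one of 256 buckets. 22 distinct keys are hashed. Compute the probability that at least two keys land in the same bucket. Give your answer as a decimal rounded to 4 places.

It's easier to compute the probability that all 22 are distinct.
P(all distinct) = 256/256 · 255/256 · ··· · 235/256 ≈ 0.3951.
So the probability of at least one match is 1 − 0.3951 = 0.6049.

0.6049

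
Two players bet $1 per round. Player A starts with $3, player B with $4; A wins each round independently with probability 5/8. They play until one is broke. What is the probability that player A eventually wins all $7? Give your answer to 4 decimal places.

0.8066

Let r = q/p = (3/8)/(5/8) = 3/5. The recurrence P(i) = p·P(i+1) + q·P(i−1) with P(0)=0, P(7)=1 gives P(i) = (1 − r^i)/(1 − r^7).
P(3) = (1 − (3/5)^3) / (1 − (3/5)^7) = 30625/37969 ≈ 0.8066.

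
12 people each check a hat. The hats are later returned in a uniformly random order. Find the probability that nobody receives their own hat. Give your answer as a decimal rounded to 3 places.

0.368

This is the derangement probability: permutations of 12 with no fixed point.
D(12) = 12! · (1 − 1/1! + 1/2! − ··· + (−1)^12/12!) = 176214841.
P = 176214841/479001600 = 16019531/43545600 ≈ 0.368.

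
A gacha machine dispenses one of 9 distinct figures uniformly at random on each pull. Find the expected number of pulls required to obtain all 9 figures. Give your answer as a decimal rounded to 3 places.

25.461

After i distinct types are collected, each trial gives a new one with probability (9−i)/9, so the expected wait for the next new type is 9/(9−i).
E = 9/9 + 9/8 + 9/7 + 9/6 + 9/5 + 9/4 + 9/3 + 9/2 + 9/1 = 7129/280 ≈ 25.461.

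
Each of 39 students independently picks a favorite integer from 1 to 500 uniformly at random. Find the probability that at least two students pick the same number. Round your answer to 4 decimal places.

0.7816

It's easier to compute the probability that all 39 are distinct.
P(all distinct) = 500/500 · 499/500 · ··· · 462/500 ≈ 0.2184.
So the probability of at least one match is 1 − 0.2184 = 0.7816.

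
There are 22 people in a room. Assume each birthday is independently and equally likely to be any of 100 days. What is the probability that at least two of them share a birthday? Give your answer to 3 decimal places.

0.918

It's easier to compute the probability that all 22 are distinct.
P(all distinct) = 100/100 · 99/100 · ··· · 79/100 ≈ 0.082.
So the probability of at least one match is 1 − 0.082 = 0.918.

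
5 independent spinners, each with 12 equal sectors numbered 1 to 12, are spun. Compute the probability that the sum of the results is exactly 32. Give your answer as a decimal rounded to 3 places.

There are 12^5 = 248832 equally likely outcomes.
The number of ordered 5-tuples from {1,…,12} summing to 32 is 12435.
P(sum = 32) = 12435/248832 = 4145/82944 ≈ 0.050.

0.050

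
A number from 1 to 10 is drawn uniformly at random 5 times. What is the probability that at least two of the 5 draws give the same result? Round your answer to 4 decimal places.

0.6976

P(all 5 different) = 10/10 · 9/10 · ··· · 6/10 ≈ 0.3024.
P(at least two equal) = 1 − 0.3024 = 0.6976.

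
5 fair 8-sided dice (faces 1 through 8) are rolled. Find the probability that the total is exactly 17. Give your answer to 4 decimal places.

0.0449

There are 8^5 = 32768 equally likely outcomes.
The number of ordered 5-tuples from {1,…,8} summing to 17 is 1470.
P(sum = 17) = 1470/32768 = 735/16384 ≈ 0.0449.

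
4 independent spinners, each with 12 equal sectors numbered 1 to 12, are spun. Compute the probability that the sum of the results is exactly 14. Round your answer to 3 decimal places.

There are 12^4 = 20736 equally likely outcomes.
The number of ordered 4-tuples from {1,…,12} summing to 14 is 286.
P(sum = 14) = 286/20736 = 143/10368 ≈ 0.014.

0.014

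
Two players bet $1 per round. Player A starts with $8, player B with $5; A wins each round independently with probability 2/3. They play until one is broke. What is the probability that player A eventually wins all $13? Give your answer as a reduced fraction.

Let r = q/p = (1/3)/(2/3) = 1/2. The recurrence P(i) = p·P(i+1) + q·P(i−1) with P(0)=0, P(13)=1 gives P(i) = (1 − r^i)/(1 − r^13).
P(8) = (1 − (1/2)^8) / (1 − (1/2)^13) = 8160/8191.

8160/8191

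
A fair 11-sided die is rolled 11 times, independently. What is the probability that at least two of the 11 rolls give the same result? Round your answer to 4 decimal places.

0.9999

P(all 11 different) = 11/11 · 10/11 · ··· · 1/11 ≈ 0.0001.
P(at least two equal) = 1 − 0.0001 = 0.9999.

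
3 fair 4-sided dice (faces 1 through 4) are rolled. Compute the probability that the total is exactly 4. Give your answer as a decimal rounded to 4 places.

0.0469

There are 4^3 = 64 equally likely outcomes.
The number of ordered 3-tuples from {1,…,4} summing to 4 is 3.
P(sum = 4) = 3/64 ≈ 0.0469.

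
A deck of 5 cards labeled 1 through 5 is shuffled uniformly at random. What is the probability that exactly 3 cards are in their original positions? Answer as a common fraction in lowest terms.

Choose which 3 of the 5 are fixed: C(5,3) = 10 ways.
The remaining 2 must have no fixed point: D(2) = 1.
P = 10·1/120 = 1/12.

1/12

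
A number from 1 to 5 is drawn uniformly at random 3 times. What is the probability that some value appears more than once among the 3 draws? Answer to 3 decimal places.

P(all 3 different) = 5/5 · 4/5 · ··· · 3/5 ≈ 0.480.
P(at least two equal) = 1 − 0.480 = 0.520.

0.520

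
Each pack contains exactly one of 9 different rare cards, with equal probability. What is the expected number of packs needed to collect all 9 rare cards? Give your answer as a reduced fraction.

After i distinct types are collected, each trial gives a new one with probability (9−i)/9, so the expected wait for the next new type is 9/(9−i).
E = 9/9 + 9/8 + 9/7 + 9/6 + 9/5 + 9/4 + 9/3 + 9/2 + 9/1 = 7129/280.

7129/280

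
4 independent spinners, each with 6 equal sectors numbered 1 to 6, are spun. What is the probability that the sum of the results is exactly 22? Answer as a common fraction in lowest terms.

There are 6^4 = 1296 equally likely outcomes.
The number of ordered 4-tuples from {1,…,6} summing to 22 is 10.
P(sum = 22) = 10/1296 = 5/648.

5/648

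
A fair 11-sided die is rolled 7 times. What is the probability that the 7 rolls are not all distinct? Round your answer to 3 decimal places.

0.915

P(all 7 different) = 11/11 · 10/11 · ··· · 5/11 ≈ 0.085.
P(at least two equal) = 1 − 0.085 = 0.915.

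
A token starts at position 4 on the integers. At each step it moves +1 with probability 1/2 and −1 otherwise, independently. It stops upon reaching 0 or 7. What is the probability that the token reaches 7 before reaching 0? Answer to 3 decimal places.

0.571

With a fair step, P(i) = ½P(i−1) + ½P(i+1) with P(0)=0, P(7)=1 has the linear solution P(i) = i/7.
P(4) = 4/7 ≈ 0.571.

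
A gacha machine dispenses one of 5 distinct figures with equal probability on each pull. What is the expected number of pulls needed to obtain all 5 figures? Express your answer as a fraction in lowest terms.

After i distinct types are collected, each trial gives a new one with probability (5−i)/5, so the expected wait for the next new type is 5/(5−i).
E = 5/5 + 5/4 + 5/3 + 5/2 + 5/1 = 137/12.

137/12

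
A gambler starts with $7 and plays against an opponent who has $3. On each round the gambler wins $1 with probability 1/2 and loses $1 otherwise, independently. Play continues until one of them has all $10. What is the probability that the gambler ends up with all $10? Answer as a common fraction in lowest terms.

With a fair step, P(i) = ½P(i−1) + ½P(i+1) with P(0)=0, P(10)=1 has the linear solution P(i) = i/10.
P(7) = 7/10.

7/10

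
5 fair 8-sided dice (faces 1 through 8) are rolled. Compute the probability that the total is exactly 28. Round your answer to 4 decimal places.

0.0449

There are 8^5 = 32768 equally likely outcomes.
The number of ordered 5-tuples from {1,…,8} summing to 28 is 1470.
P(sum = 28) = 1470/32768 = 735/16384 ≈ 0.0449.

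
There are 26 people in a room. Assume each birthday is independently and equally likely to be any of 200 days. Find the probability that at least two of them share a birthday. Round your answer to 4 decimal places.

0.8171

It's easier to compute the probability that all 26 are distinct.
P(all distinct) = 200/200 · 199/200 · ··· · 175/200 ≈ 0.1829.
So the probability of at least one match is 1 − 0.1829 = 0.8171.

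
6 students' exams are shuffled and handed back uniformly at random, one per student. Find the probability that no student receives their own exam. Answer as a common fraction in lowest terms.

This is the derangement probability: permutations of 6 with no fixed point.
D(6) = 6! · (1 − 1/1! + 1/2! − ··· + (−1)^6/6!) = 265.
P = 265/720 = 53/144.

53/144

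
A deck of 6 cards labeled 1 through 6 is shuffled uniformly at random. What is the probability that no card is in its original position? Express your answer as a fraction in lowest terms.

This is the derangement probability: permutations of 6 with no fixed point.
D(6) = 6! · (1 − 1/1! + 1/2! − ··· + (−1)^6/6!) = 265.
P = 265/720 = 53/144.

53/144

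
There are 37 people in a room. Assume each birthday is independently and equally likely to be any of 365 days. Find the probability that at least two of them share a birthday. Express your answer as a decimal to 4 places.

It's easier to compute the probability that all 37 are distinct.
P(all distinct) = 365/365 · 364/365 · ··· · 329/365 ≈ 0.1513.
So the probability of at least one match is 1 − 0.1513 = 0.8487.

0.8487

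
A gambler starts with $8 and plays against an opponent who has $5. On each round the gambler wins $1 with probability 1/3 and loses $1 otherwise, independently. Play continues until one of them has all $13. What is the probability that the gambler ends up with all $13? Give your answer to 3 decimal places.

0.031

Let r = q/p = (2/3)/(1/3) = 2. The recurrence P(i) = p·P(i+1) + q·P(i−1) with P(0)=0, P(13)=1 gives P(i) = (1 − r^i)/(1 − r^13).
P(8) = (1 − (2)^8) / (1 − (2)^13) = 255/8191 ≈ 0.031.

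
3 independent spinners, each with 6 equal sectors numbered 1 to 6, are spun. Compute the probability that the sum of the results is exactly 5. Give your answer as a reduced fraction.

There are 6^3 = 216 equally likely outcomes.
The number of ordered 3-tuples from {1,…,6} summing to 5 is 6.
P(sum = 5) = 6/216 = 1/36.

1/36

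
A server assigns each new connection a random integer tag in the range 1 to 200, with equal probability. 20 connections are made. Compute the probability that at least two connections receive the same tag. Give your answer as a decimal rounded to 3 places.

It's easier to compute the probability that all 20 are distinct.
P(all distinct) = 200/200 · 199/200 · ··· · 181/200 ≈ 0.374.
So the probability of at least one match is 1 − 0.374 = 0.626.

0.626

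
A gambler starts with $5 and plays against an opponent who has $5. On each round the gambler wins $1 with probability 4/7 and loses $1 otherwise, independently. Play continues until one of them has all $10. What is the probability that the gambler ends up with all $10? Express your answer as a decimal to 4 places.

0.8082

Let r = q/p = (3/7)/(4/7) = 3/4. The recurrence P(i) = p·P(i+1) + q·P(i−1) with P(0)=0, P(10)=1 gives P(i) = (1 − r^i)/(1 − r^10).
P(5) = (1 − (3/4)^5) / (1 − (3/4)^10) = 1024/1267 ≈ 0.8082.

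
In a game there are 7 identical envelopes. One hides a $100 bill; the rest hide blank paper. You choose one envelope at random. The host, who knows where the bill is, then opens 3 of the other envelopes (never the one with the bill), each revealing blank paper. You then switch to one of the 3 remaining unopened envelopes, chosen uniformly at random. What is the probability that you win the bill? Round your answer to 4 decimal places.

0.2857

Your original envelope holds the bill with probability 1/7, so the other 6 collectively hold it with probability 6/7.
The host can always find 3 empty envelopes to open, so the reveals don't change that 6/7; it is now spread over the 3 remaining unopened envelopes.
P(win by switching) = (6/7) · (1/3) = 2/7 ≈ 0.2857.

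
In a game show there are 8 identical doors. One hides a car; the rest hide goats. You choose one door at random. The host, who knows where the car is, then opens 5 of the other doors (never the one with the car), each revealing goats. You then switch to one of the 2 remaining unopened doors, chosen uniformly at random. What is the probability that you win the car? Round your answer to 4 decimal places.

0.4375

Your original door holds the car with probability 1/8, so the other 7 collectively hold it with probability 7/8.
The host can always find 5 empty doors to open, so the reveals don't change that 7/8; it is now spread over the 2 remaining unopened doors.
P(win by switching) = (7/8) · (1/2) = 7/16 ≈ 0.4375.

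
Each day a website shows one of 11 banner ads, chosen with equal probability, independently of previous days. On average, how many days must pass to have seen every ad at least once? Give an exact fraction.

83711/2520

After i distinct types are collected, each trial gives a new one with probability (11−i)/11, so the expected wait for the next new type is 11/(11−i).
E = 11/11 + 11/10 + 11/9 + 11/8 + 11/7 + 11/6 + 11/5 + 11/4 + 11/3 + 11/2 + 11/1 = 83711/2520.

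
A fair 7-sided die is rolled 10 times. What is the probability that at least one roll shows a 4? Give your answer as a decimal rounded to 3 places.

0.786

P(no roll shows a 4) = (6/7)^10 ≈ 0.214.
P(at least one) = 1 − 0.214 = 0.786.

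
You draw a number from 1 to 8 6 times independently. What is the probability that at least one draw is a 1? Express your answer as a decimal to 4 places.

P(no draw is a 1) = (7/8)^6 ≈ 0.4488.
P(at least one) = 1 − 0.4488 = 0.5512.

0.5512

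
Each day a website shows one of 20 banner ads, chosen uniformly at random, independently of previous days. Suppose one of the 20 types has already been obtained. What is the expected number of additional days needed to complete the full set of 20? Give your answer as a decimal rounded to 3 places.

Starting from 1 distinct type, each trial gives a new one with probability (20−i)/20 when i types are held, so the wait for the next new type is 20/(20−i).
E = 20/19 + 20/18 + 20/17 + 20/16 + 20/15 + 20/14 + 20/13 + 20/12 + 20/11 + 20/10 + 20/9 + 20/8 + 20/7 + 20/6 + 20/5 + 20/4 + 20/3 + 20/2 + 20/1 = 275295799/3879876 ≈ 70.955.

70.955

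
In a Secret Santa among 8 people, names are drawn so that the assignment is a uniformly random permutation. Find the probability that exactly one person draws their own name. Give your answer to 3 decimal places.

Choose which one is fixed: C(8,1) = 8 ways.
The remaining 7 must have no fixed point: D(7) = 1854.
P = 8·1854/40320 = 103/280 ≈ 0.368.

0.368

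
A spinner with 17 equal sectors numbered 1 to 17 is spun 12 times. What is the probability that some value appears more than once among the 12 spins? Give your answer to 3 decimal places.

P(all 12 different) = 17/17 · 16/17 · ··· · 6/17 ≈ 0.005.
P(at least two equal) = 1 − 0.005 = 0.995.

0.995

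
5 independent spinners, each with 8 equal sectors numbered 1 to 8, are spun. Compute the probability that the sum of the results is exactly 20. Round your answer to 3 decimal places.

0.068

There are 8^5 = 32768 equally likely outcomes.
The number of ordered 5-tuples from {1,…,8} summing to 20 is 2226.
P(sum = 20) = 2226/32768 = 1113/16384 ≈ 0.068.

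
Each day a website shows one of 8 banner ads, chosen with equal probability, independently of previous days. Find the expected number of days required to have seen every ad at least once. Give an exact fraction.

761/35

After i distinct types are collected, each trial gives a new one with probability (8−i)/8, so the expected wait for the next new type is 8/(8−i).
E = 8/8 + 8/7 + 8/6 + 8/5 + 8/4 + 8/3 + 8/2 + 8/1 = 761/35.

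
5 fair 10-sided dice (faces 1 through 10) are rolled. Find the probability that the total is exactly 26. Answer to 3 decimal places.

There are 10^5 = 100000 equally likely outcomes.
The number of ordered 5-tuples from {1,…,10} summing to 26 is 5875.
P(sum = 26) = 5875/100000 = 47/800 ≈ 0.059.

0.059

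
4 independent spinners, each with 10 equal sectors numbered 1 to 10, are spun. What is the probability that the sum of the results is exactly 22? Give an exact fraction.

67/1000

There are 10^4 = 10000 equally likely outcomes.
The number of ordered 4-tuples from {1,…,10} summing to 22 is 670.
P(sum = 22) = 670/10000 = 67/1000.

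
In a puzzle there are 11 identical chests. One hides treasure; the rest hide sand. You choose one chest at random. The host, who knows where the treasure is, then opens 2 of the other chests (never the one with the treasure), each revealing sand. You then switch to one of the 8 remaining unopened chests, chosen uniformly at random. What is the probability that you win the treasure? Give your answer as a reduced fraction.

Your original chest holds the treasure with probability 1/11, so the other 10 collectively hold it with probability 10/11.
The host can always find 2 empty chests to open, so the reveals don't change that 10/11; it is now spread over the 8 remaining unopened chests.
P(win by switching) = (10/11) · (1/8) = 5/44.

5/44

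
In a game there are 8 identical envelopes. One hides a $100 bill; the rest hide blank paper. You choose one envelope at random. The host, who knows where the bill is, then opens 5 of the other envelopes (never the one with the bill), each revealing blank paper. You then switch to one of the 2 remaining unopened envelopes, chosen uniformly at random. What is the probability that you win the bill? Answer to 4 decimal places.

0.4375

Your original envelope holds the bill with probability 1/8, so the other 7 collectively hold it with probability 7/8.
The host can always find 5 empty envelopes to open, so the reveals don't change that 7/8; it is now spread over the 2 remaining unopened envelopes.
P(win by switching) = (7/8) · (1/2) = 7/16 ≈ 0.4375.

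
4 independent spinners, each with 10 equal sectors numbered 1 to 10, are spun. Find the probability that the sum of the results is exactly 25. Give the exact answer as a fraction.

There are 10^4 = 10000 equally likely outcomes.
The number of ordered 4-tuples from {1,…,10} summing to 25 is 592.
P(sum = 25) = 592/10000 = 37/625.

37/625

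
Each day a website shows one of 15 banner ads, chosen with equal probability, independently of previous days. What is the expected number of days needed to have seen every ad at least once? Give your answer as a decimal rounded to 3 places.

After i distinct types are collected, each trial gives a new one with probability (15−i)/15, so the expected wait for the next new type is 15/(15−i).
E = 15/15 + 15/14 + 15/13 + 15/12 + 15/11 + 15/10 + 15/9 + 15/8 + 15/7 + 15/6 + 15/5 + 15/4 + 15/3 + 15/2 + 15/1 = 1195757/24024 ≈ 49.773.

49.773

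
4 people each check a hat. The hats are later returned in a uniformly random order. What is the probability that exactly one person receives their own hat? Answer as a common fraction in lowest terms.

Choose which one is fixed: C(4,1) = 4 ways.
The remaining 3 must have no fixed point: D(3) = 2.
P = 4·2/24 = 1/3.

1/3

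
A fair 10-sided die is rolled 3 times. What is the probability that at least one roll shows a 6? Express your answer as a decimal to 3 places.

0.271

P(no roll shows a 6) = (9/10)^3 ≈ 0.729.
P(at least one) = 1 − 0.729 = 0.271.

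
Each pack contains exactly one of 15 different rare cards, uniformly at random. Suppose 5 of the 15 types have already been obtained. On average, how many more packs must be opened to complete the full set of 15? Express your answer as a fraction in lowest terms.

Starting from 5 distinct types, each trial gives a new one with probability (15−i)/15 when i types are held, so the wait for the next new type is 15/(15−i).
E = 15/10 + 15/9 + 15/8 + 15/7 + 15/6 + 15/5 + 15/4 + 15/3 + 15/2 + 15/1 = 7381/168.

7381/168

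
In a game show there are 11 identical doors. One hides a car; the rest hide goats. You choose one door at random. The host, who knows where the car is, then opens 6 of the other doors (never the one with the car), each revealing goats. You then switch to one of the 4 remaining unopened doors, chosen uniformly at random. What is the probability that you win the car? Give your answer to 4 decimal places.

Your original door holds the car with probability 1/11, so the other 10 collectively hold it with probability 10/11.
The host can always find 6 empty doors to open, so the reveals don't change that 10/11; it is now spread over the 4 remaining unopened doors.
P(win by switching) = (10/11) · (1/4) = 5/22 ≈ 0.2273.

0.2273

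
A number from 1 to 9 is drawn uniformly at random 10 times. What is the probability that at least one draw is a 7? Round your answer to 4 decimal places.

0.6921

P(no draw is a 7) = (8/9)^10 ≈ 0.3079.
P(at least one) = 1 − 0.3079 = 0.6921.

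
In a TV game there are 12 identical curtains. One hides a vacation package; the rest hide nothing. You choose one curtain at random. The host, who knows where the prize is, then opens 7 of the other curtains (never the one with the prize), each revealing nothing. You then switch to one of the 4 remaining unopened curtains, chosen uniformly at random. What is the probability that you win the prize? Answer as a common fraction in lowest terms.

11/48

Your original curtain holds the prize with probability 1/12, so the other 11 collectively hold it with probability 11/12.
The host can always find 7 empty curtains to open, so the reveals don't change that 11/12; it is now spread over the 4 remaining unopened curtains.
P(win by switching) = (11/12) · (1/4) = 11/48.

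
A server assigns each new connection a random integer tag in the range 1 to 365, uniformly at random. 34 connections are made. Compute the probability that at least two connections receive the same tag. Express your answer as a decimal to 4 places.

0.7953

It's easier to compute the probability that all 34 are distinct.
P(all distinct) = 365/365 · 364/365 · ··· · 332/365 ≈ 0.2047.
So the probability of at least one match is 1 − 0.2047 = 0.7953.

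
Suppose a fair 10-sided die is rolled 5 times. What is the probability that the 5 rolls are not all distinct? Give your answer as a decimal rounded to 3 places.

0.698

P(all 5 different) = 10/10 · 9/10 · ··· · 6/10 ≈ 0.302.
P(at least two equal) = 1 − 0.302 = 0.698.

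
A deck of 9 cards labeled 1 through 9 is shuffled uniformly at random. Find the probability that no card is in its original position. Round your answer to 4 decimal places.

This is the derangement probability: permutations of 9 with no fixed point.
D(9) = 9! · (1 − 1/1! + 1/2! − ··· + (−1)^9/9!) = 133496.
P = 133496/362880 = 16687/45360 ≈ 0.3679.

0.3679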